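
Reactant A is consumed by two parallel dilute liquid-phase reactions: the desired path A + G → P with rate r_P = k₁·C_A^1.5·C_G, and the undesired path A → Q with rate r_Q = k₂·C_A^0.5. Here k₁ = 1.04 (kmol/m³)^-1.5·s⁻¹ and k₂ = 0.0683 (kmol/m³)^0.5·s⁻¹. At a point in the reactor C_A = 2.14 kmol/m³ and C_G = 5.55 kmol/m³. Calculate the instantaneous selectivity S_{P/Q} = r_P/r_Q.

181

S_{P/Q} = r_P/r_Q = (k₁·C_A^1.5·C_G)/(k₂·C_A^0.5) = (k₁/k₂)·C_A·C_G.
= (1.04×2.140^1.5×5.550) / (0.0683×2.140^0.5) = 18.07/0.09991 = 181.
Since the desired path is higher order in A, keeping C_A high (PFR or concentrated feed) favours P.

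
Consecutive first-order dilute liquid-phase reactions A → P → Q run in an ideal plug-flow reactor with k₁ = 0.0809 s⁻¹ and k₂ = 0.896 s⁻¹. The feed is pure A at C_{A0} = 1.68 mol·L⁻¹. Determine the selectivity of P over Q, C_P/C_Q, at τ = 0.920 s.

The intermediate concentration in a first-order A→B→C sequence is C_P = k₁C_{A0}(e^(−k₁τ) − e^(−k₂τ))/(k₂−k₁).
e^(−k₁τ) = e^(−0.0809×0.920) = e^(−0.07443) = 0.9283; e^(−k₂τ) = e^(−0.8243) = 0.4385.
C_P = 0.0809×1.68/(0.896−0.0809) × (0.9283−0.4385) = 0.1667×0.4897 = 0.08166 mol·L⁻¹.
C_A = C_{A0}e^(−k₁τ) = 1.560 mol·L⁻¹, so C_Q = C_{A0}−C_A−C_P = 0.03884 mol·L⁻¹; C_P/C_Q = 2.10.

2.10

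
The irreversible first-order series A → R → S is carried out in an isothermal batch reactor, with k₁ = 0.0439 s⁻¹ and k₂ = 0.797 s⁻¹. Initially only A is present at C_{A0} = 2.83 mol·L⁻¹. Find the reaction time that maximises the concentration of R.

3.85 s

Setting dC_R/dt = 0 gives t_opt = ln(k₂/k₁)/(k₂−k₁).
= ln(0.797/0.0439)/(0.797−0.0439) = ln(18.15)/0.7531 = 2.899/0.7531 = 3.85 s.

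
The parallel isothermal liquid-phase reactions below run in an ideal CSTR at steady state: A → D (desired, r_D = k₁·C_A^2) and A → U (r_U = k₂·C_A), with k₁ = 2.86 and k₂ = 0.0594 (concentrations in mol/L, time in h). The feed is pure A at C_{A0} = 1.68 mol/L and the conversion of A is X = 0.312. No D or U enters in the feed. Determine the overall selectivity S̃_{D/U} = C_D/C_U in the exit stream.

Exit C_A = C_{A0}(1−X) = 1.68×0.688 = 1.156 mol/L.
In a CSTR the entire volume is at exit conditions, so r_D = 2.86×1.156^2 = 3.821 and r_U = 0.0594×1.156 = 0.06866.
Overall selectivity = C_D/C_U = r_Dτ/(r_Uτ) = r_D/r_U = 55.7.

55.7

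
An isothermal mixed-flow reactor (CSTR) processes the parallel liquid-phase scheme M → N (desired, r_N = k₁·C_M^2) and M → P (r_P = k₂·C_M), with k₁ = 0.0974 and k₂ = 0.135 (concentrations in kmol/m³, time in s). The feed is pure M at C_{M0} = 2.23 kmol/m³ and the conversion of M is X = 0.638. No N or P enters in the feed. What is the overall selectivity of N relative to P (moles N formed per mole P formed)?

Exit C_M = C_{M0}(1−X) = 2.23×0.362 = 0.8073 kmol/m³.
Rates in a CSTR are evaluated at the outlet concentration: r_N = 0.0974×0.8073^2 = 0.06347, r_P = 0.135×0.8073 = 0.1090.
Overall selectivity = C_N/C_P = r_Nτ/(r_Pτ) = r_N/r_P = 0.582.

0.582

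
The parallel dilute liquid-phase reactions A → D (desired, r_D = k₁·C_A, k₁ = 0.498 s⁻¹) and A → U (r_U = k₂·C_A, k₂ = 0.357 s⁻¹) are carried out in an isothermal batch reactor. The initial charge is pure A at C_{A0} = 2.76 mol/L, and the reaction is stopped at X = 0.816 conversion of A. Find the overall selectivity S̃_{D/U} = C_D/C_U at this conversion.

1.39

C_A = C_{A0}(1−X) = 0.5078 mol/L.
Both paths are first order in A, so the instantaneous fraction to D is constant: dC_D/d(−C_A) = k₁/(k₁+k₂) = 0.5825.
C_D = 0.5825·(C_{A0}−C_A) = 0.5825×2.252 = 1.31 mol/L.
C_U = (C_{A0}−C_A)−C_D = 0.9404 mol/L; S̃_{D/U} = 1.312/0.9404 = 1.39.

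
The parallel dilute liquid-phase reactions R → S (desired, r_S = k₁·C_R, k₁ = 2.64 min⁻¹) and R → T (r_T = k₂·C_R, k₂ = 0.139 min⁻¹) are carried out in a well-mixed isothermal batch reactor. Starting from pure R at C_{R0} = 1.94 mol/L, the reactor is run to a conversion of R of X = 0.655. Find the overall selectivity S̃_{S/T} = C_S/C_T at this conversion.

19.0

C_R = C_{R0}(1−X) = 0.6693 mol/L.
Both paths are first order in R, so the instantaneous fraction to S is constant: dC_S/d(−C_R) = k₁/(k₁+k₂) = 0.9500.
C_S = 0.9500·(C_{R0}−C_R) = 0.9500×1.271 = 1.21 mol/L.
C_T = (C_{R0}−C_R)−C_S = 0.06356 mol/L; S̃_{S/T} = 1.207/0.06356 = 19.0.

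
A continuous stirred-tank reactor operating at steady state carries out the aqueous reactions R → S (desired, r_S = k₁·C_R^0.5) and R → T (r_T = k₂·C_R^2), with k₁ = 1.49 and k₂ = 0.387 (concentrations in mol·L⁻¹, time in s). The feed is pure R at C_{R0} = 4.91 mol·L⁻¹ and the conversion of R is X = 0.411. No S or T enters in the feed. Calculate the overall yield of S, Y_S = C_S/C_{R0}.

0.180

Exit C_R = C_{R0}(1−X) = 4.91×0.589 = 2.892 mol·L⁻¹.
A CSTR operates uniformly at the exit composition, giving r_S = 2.534 and r_T = 3.237 (each k·C_R^n at C_R = 2.892).
Fraction of consumed R going to S: r_S/(r_S+r_T) = 0.4391.
C_S = 0.4391·C_{R0}·X = 0.4391×4.91×0.411 = 0.886 mol·L⁻¹; Y_S = C_S/C_{R0} = 0.180.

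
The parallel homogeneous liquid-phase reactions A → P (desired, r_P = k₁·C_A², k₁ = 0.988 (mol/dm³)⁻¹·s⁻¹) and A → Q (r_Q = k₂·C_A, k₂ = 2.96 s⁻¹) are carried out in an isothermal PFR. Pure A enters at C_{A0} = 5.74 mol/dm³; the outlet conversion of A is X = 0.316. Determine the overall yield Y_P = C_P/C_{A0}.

C_A = C_{A0}(1−X) = 3.926 mol/dm³.
Along a PFR/batch, dC_Q/dC_A = −r_Q/(r_P+r_Q) = −k₂/(k₂+k₁·C_A).
Integrating from C_{A0} to C_A: C_Q = (2.96/0.988)·ln[(2.96+0.988·5.74)/(2.96+0.988·3.93)] = 2.996·ln(8.631/6.839) = 0.6972 mol/dm³.
Then C_P = (C_{A0}−C_A) − C_Q = 1.814 − 0.6972 = 1.117 mol/dm³.
Y_P = C_P/C_{A0} = 1.117/5.74 = 0.195.

0.195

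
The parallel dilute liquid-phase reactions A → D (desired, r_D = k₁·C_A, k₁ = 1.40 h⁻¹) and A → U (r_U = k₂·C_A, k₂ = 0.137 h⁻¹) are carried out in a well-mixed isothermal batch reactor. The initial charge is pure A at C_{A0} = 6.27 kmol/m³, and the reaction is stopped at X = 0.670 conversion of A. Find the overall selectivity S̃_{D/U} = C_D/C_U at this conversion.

C_A = C_{A0}(1−X) = 2.069 kmol/m³.
Both paths are first order in A, so the instantaneous fraction to D is constant: dC_D/d(−C_A) = k₁/(k₁+k₂) = 0.9109.
C_D = 0.9109·(C_{A0}−C_A) = 0.9109×4.201 = 3.83 kmol/m³.
C_U = (C_{A0}−C_A)−C_D = 0.3744 kmol/m³; S̃_{D/U} = 3.826/0.3744 = 10.2.

10.2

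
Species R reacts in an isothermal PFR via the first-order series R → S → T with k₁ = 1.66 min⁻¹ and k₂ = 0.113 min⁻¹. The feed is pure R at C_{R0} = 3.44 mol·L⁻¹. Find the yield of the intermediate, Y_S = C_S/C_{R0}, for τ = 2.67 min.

0.781

For first-order series with pure R initially, C_S(τ) = k₁C_{R0}/(k₂−k₁)·(e^(−k₁τ) − e^(−k₂τ)).
e^(−k₁τ) = e^(−1.66×2.67) = e^(−4.432) = 0.01189; e^(−k₂τ) = e^(−0.3017) = 0.7396.
C_S = 1.66×3.44/(0.113−1.66) × (0.01189−0.7396) = (-3.691)×(-0.7277) = 2.686 mol·L⁻¹.
Y_S = C_S/C_{R0} = 2.686/3.44 = 0.781.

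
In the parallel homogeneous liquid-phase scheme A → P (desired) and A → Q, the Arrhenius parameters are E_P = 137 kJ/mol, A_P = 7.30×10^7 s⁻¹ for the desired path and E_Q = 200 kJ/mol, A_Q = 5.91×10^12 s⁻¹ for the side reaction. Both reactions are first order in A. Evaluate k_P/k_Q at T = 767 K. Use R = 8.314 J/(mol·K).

Since both paths have the same order in A, the concentration cancels and S_{P/Q} = k_P/k_Q = (A_P/A_Q)·exp[(E_Q−E_P)/(RT)].
(E_Q−E_P)/(RT) = (200−137)×10³/(8.314×767) = 63000/6377 = 9.880.
k_P/k_Q = (7.30×10^7/5.91×10^12)·exp(9.880) = 1.235×10^-5 × 19526 = 0.241.

0.241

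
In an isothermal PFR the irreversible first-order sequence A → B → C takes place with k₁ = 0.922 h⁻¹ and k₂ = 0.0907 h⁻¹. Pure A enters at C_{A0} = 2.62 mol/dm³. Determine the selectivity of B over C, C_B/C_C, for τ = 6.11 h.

For first-order series with pure A initially, C_B(τ) = k₁C_{A0}/(k₂−k₁)·(e^(−k₁τ) − e^(−k₂τ)).
e^(−k₁τ) = e^(−0.922×6.11) = e^(−5.633) = 0.003576; e^(−k₂τ) = e^(−0.5542) = 0.5745.
C_B = 0.922×2.62/(0.0907−0.922) × (0.003576−0.5745) = (-2.906)×(-0.5710) = 1.659 mol/dm³.
C_A = C_{A0}e^(−k₁τ) = 0.009370 mol/dm³, so C_C = C_{A0}−C_A−C_B = 0.9515 mol/dm³; C_B/C_C = 1.74.

1.74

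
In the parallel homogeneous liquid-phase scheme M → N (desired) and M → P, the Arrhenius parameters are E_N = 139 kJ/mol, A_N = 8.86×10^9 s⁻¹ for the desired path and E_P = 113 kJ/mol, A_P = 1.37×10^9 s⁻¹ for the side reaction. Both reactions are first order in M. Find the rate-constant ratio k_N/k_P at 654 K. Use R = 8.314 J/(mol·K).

With equal orders, S_{N/P} = k_N/k_P = (A_N/A_P)·exp[(E_P−E_N)/(RT)].
(E_P−E_N)/(RT) = (113−139)×10³/(8.314×654) = -26000/5437 = -4.782.
k_N/k_P = (8.86×10^9/1.37×10^9)·exp(-4.782) = 6.467 × 0.008381 = 0.0542.
Since E_N > E_P, raising the temperature improves selectivity toward N.

0.0542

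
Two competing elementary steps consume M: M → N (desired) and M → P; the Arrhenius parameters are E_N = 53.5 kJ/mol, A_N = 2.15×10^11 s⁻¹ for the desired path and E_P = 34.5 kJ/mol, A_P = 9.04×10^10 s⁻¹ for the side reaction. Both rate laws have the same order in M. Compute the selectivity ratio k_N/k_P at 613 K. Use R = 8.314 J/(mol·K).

0.0572

Since both paths have the same order in M, the concentration cancels and S_{N/P} = k_N/k_P = (A_N/A_P)·exp[(E_P−E_N)/(RT)].
(E_P−E_N)/(RT) = (34.5−53.5)×10³/(8.314×613) = -19000/5096 = -3.728.
k_N/k_P = (2.15×10^11/9.04×10^10)·exp(-3.728) = 2.378 × 0.02404 = 0.0572.
Since E_N > E_P, raising the temperature improves selectivity toward N.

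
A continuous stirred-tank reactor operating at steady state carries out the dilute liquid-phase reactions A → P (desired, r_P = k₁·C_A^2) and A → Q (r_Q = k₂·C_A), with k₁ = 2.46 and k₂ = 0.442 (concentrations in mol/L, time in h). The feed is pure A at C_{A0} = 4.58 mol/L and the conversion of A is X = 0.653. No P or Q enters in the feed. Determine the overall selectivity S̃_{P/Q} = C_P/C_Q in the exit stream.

Exit C_A = C_{A0}(1−X) = 4.58×0.347 = 1.589 mol/L.
A CSTR operates uniformly at the exit composition, giving r_P = 6.213 and r_Q = 0.7025 (each k·C_A^n at C_A = 1.589).
Overall selectivity = C_P/C_Q = r_Pτ/(r_Qτ) = r_P/r_Q = 8.85.

8.85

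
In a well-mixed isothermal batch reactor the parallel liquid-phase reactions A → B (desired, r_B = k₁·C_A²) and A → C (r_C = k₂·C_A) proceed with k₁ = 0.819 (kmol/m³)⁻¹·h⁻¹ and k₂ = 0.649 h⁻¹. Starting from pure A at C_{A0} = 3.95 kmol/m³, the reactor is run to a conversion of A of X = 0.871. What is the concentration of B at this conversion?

2.42 kmol/m³

C_A = C_{A0}(1−X) = 0.5096 kmol/m³.
Along a PFR/batch, dC_C/dC_A = −r_C/(r_B+r_C) = −k₂/(k₂+k₁·C_A).
Integrating from C_{A0} to C_A: C_C = (0.649/0.819)·ln[(0.649+0.819·3.95)/(0.649+0.819·0.510)] = 0.7924·ln(3.884/1.066) = 1.024 kmol/m³.
Then C_B = (C_{A0}−C_A) − C_C = 3.440 − 1.024 = 2.416 kmol/m³.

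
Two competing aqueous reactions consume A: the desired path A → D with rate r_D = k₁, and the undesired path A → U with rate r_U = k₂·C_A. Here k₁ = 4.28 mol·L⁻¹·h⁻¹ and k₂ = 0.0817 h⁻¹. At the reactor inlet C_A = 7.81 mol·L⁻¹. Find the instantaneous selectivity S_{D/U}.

S_{D/U} = r_D/r_U = (k₁)/(k₂·C_A) = (k₁/k₂)·C_A⁻¹.
= (4.28) / (0.0817×7.810) = 4.280/0.6381 = 6.71.

6.71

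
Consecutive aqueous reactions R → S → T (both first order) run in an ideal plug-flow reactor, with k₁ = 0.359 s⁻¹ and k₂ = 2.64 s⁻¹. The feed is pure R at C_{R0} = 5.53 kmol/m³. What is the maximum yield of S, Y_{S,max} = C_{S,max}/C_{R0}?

For a first-order series the maximum intermediate yield is C_{S,max}/C_{R0} = (k₁/k₂)^[k₂/(k₂−k₁)].
= (0.359/2.64)^(2.64/(2.64−0.359)) = (0.1360)^(1.157) = 0.09934.

0.0993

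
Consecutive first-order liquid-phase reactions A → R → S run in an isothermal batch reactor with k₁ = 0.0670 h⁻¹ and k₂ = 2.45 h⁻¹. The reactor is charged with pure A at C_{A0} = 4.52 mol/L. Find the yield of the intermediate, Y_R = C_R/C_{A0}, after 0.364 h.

For first-order series with pure A initially, C_R(t) = k₁C_{A0}/(k₂−k₁)·(e^(−k₁t) − e^(−k₂t)).
e^(−k₁t) = e^(−0.0670×0.364) = e^(−0.02439) = 0.9759; e^(−k₂t) = e^(−0.8918) = 0.4099.
C_R = 0.0670×4.52/(2.45−0.0670) × (0.9759−0.4099) = 0.1271×0.5660 = 0.07193 mol/L.
Y_R = C_R/C_{A0} = 0.07193/4.52 = 0.0159.

0.0159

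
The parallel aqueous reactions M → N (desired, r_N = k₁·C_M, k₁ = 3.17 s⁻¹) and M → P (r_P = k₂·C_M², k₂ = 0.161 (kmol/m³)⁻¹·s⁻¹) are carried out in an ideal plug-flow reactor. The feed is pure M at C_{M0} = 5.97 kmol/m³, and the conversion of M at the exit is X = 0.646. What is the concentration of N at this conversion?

C_M = C_{M0}(1−X) = 2.113 kmol/m³.
Along a PFR/batch, dC_N/dC_M = −r_N/(r_N+r_P) = −k₁/(k₁+k₂·C_M).
Integrating from C_{M0} to C_M: C_N = (3.17/0.161)·ln[(3.17+0.161·5.97)/(3.17+0.161·2.11)] = 19.69·ln(4.131/3.510) = 3.207 kmol/m³.

3.21 kmol/m³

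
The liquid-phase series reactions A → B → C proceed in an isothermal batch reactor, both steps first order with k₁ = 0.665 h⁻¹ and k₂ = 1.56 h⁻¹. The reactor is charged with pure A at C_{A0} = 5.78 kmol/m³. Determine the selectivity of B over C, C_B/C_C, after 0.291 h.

3.95

For first-order series with pure A initially, C_B(t) = k₁C_{A0}/(k₂−k₁)·(e^(−k₁t) − e^(−k₂t)).
e^(−k₁t) = e^(−0.665×0.291) = e^(−0.1935) = 0.8241; e^(−k₂t) = e^(−0.4540) = 0.6351.
C_B = 0.665×5.78/(1.56−0.665) × (0.8241−0.6351) = 4.295×0.1889 = 0.8115 kmol/m³.
C_A = C_{A0}e^(−k₁t) = 4.763 kmol/m³, so C_C = C_{A0}−C_A−C_B = 0.2055 kmol/m³; C_B/C_C = 3.95.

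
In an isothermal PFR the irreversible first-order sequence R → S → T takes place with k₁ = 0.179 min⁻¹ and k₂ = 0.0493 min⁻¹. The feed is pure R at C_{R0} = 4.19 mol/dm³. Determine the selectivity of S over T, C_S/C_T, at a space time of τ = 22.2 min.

Solving the coupled first-order balances gives C_S(τ) = [k₁/(k₂−k₁)]·C_{R0}·(e^(−k₁τ) − e^(−k₂τ)).
e^(−k₁τ) = e^(−0.179×22.2) = e^(−3.974) = 0.01880; e^(−k₂τ) = e^(−1.094) = 0.3347.
C_S = 0.179×4.19/(0.0493−0.179) × (0.01880−0.3347) = (-5.783)×(-0.3159) = 1.827 mol/dm³.
C_R = C_{R0}e^(−k₁τ) = 0.07878 mol/dm³, so C_T = C_{R0}−C_R−C_S = 2.284 mol/dm³; C_S/C_T = 0.800.

0.800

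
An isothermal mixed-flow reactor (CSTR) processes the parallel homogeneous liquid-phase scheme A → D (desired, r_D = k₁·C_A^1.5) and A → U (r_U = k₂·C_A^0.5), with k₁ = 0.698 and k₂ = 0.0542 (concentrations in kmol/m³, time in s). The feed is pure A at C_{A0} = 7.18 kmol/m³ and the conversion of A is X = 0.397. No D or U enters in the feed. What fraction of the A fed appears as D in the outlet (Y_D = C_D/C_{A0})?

0.390

Exit C_A = C_{A0}(1−X) = 7.18×0.603 = 4.330 kmol/m³.
A CSTR operates uniformly at the exit composition, giving r_D = 6.288 and r_U = 0.1128 (each k·C_A^n at C_A = 4.330).
Fraction of consumed A going to D: r_D/(r_D+r_U) = 0.9824.
C_D = 0.9824·C_{A0}·X = 0.9824×7.18×0.397 = 2.80 kmol/m³; Y_D = C_D/C_{A0} = 0.390.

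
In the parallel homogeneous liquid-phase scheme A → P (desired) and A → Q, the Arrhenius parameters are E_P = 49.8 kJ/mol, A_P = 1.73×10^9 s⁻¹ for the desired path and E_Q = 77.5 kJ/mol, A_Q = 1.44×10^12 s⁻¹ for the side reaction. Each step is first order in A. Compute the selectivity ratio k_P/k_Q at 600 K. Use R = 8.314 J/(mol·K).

0.310

Since both paths have the same order in A, the concentration cancels and S_{P/Q} = k_P/k_Q = (A_P/A_Q)·exp[(E_Q−E_P)/(RT)].
(E_Q−E_P)/(RT) = (77.5−49.8)×10³/(8.314×600) = 27700/4988 = 5.553.
k_P/k_Q = (1.73×10^9/1.44×10^12)·exp(5.553) = 0.001201 × 258.0 = 0.310.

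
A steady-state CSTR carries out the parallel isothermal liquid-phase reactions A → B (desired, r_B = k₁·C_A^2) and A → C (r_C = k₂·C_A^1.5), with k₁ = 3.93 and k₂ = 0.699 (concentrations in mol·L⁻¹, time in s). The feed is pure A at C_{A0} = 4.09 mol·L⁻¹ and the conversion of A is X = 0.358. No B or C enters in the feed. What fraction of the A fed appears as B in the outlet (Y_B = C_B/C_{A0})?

Exit C_A = C_{A0}(1−X) = 4.09×0.642 = 2.626 mol·L⁻¹.
A CSTR operates uniformly at the exit composition, giving r_B = 27.10 and r_C = 2.974 (each k·C_A^n at C_A = 2.626).
Fraction of consumed A going to B: r_B/(r_B+r_C) = 0.9011.
C_B = 0.9011·C_{A0}·X = 0.9011×4.09×0.358 = 1.32 mol·L⁻¹; Y_B = C_B/C_{A0} = 0.323.

0.323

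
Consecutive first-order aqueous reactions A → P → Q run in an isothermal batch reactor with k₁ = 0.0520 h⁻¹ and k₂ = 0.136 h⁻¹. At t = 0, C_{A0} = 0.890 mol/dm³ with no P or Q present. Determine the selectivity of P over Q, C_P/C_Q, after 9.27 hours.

1.18

Solving the coupled first-order balances gives C_P(t) = [k₁/(k₂−k₁)]·C_{A0}·(e^(−k₁t) − e^(−k₂t)).
e^(−k₁t) = e^(−0.0520×9.27) = e^(−0.4820) = 0.6175; e^(−k₂t) = e^(−1.261) = 0.2834.
C_P = 0.0520×0.890/(0.136−0.0520) × (0.6175−0.2834) = 0.5510×0.3341 = 0.1841 mol/dm³.
C_A = C_{A0}e^(−k₁t) = 0.5496 mol/dm³, so C_Q = C_{A0}−C_A−C_P = 0.1563 mol/dm³; C_P/C_Q = 1.18.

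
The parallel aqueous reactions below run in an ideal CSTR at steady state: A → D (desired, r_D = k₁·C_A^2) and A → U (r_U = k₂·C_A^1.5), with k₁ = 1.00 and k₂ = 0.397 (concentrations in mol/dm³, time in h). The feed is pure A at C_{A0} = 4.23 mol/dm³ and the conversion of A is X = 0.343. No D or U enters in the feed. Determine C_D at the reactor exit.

Exit C_A = C_{A0}(1−X) = 4.23×0.657 = 2.779 mol/dm³.
A CSTR operates uniformly at the exit composition, giving r_D = 7.723 and r_U = 1.839 (each k·C_A^n at C_A = 2.779).
Fraction of consumed A going to D: r_D/(r_D+r_U) = 0.8077.
C_D = 0.8077·C_{A0}·X = 0.8077×4.23×0.343 = 1.17 mol/dm³.

1.17 mol/dm³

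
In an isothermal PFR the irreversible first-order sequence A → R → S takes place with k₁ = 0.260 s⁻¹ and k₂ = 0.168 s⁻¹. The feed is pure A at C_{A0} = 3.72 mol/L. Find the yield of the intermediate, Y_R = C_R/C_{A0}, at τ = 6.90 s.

0.417

For first-order series with pure A initially, C_R(τ) = k₁C_{A0}/(k₂−k₁)·(e^(−k₁τ) − e^(−k₂τ)).
e^(−k₁τ) = e^(−0.260×6.90) = e^(−1.794) = 0.1663; e^(−k₂τ) = e^(−1.159) = 0.3137.
C_R = 0.260×3.72/(0.168−0.260) × (0.1663−0.3137) = (-10.51)×(-0.1474) = 1.550 mol/L.
Y_R = C_R/C_{A0} = 1.550/3.72 = 0.417.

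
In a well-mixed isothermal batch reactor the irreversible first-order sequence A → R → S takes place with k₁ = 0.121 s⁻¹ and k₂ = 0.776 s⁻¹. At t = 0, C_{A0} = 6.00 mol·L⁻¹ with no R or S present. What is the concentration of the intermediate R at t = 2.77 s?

Solving the coupled first-order balances gives C_R(t) = [k₁/(k₂−k₁)]·C_{A0}·(e^(−k₁t) − e^(−k₂t)).
e^(−k₁t) = e^(−0.121×2.77) = e^(−0.3352) = 0.7152; e^(−k₂t) = e^(−2.150) = 0.1165.
C_R = 0.121×6.00/(0.776−0.121) × (0.7152−0.1165) = 1.108×0.5987 = 0.6636 mol·L⁻¹.

0.664 mol·L⁻¹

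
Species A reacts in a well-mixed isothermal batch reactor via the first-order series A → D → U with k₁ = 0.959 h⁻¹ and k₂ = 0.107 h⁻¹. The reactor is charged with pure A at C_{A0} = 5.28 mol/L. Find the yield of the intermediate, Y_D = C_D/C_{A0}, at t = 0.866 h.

Solving the coupled first-order balances gives C_D(t) = [k₁/(k₂−k₁)]·C_{A0}·(e^(−k₁t) − e^(−k₂t)).
e^(−k₁t) = e^(−0.959×0.866) = e^(−0.8305) = 0.4358; e^(−k₂t) = e^(−0.09266) = 0.9115.
C_D = 0.959×5.28/(0.107−0.959) × (0.4358−0.9115) = (-5.943)×(-0.4757) = 2.827 mol/L.
Y_D = C_D/C_{A0} = 2.827/5.28 = 0.535.

0.535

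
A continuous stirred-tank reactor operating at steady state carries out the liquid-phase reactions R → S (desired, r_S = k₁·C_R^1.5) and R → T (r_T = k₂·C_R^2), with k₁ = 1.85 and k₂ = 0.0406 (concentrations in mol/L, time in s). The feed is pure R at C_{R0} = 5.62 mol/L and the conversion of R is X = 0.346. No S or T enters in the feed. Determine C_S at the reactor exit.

1.87 mol/L

Exit C_R = C_{R0}(1−X) = 5.62×0.654 = 3.675 mol/L.
Rates in a CSTR are evaluated at the outlet concentration: r_S = 1.85×3.675^1.5 = 13.04, r_T = 0.0406×3.675^2 = 0.5485.
Fraction of consumed R going to S: r_S/(r_S+r_T) = 0.9596.
C_S = 0.9596·C_{R0}·X = 0.9596×5.62×0.346 = 1.87 mol/L.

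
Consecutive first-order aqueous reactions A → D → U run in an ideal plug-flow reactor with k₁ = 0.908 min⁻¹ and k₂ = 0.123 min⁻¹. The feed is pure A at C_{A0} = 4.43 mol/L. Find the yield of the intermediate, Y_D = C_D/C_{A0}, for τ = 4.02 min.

0.675

The intermediate concentration in a first-order A→B→C sequence is C_D = k₁C_{A0}(e^(−k₁τ) − e^(−k₂τ))/(k₂−k₁).
e^(−k₁τ) = e^(−0.908×4.02) = e^(−3.650) = 0.02599; e^(−k₂τ) = e^(−0.4945) = 0.6099.
C_D = 0.908×4.43/(0.123−0.908) × (0.02599−0.6099) = (-5.124)×(-0.5839) = 2.992 mol/L.
Y_D = C_D/C_{A0} = 2.992/4.43 = 0.675.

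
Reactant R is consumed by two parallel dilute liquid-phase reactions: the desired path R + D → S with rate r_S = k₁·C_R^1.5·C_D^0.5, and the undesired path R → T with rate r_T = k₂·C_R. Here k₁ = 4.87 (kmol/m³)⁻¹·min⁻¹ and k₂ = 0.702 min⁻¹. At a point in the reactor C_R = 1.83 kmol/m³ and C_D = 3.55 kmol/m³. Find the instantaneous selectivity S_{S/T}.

S_{S/T} = r_S/r_T = (k₁·C_R^1.5·C_D^0.5)/(k₂·C_R) = (k₁/k₂)·C_R^0.5·C_D^0.5.
= (4.87×1.830^1.5×3.550^0.5) / (0.702×1.830) = 22.72/1.285 = 17.7.
Since the desired path is higher order in R, keeping C_R high (PFR or concentrated feed) favours S.

17.7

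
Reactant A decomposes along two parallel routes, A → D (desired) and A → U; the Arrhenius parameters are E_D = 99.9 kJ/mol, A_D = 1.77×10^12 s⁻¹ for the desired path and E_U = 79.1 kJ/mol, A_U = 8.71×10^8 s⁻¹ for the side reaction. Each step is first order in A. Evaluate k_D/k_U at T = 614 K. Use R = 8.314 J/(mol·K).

k_D/k_U = (A_D/A_U)·exp[−(E_D−E_U)/(RT)] = (A_D/A_U)·exp[(E_U−E_D)/(RT)].
(E_U−E_D)/(RT) = (79.1−99.9)×10³/(8.314×614) = -20800/5105 = -4.075.
k_D/k_U = (1.77×10^12/8.71×10^8)·exp(-4.075) = 2032 × 0.01700 = 34.5.

34.5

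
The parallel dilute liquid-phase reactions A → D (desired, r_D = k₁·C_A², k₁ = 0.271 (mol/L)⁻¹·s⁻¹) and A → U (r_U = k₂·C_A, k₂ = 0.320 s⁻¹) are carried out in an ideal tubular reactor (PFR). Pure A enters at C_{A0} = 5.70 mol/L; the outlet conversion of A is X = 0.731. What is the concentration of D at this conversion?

C_A = C_{A0}(1−X) = 1.533 mol/L.
Along a PFR/batch, dC_U/dC_A = −r_U/(r_D+r_U) = −k₂/(k₂+k₁·C_A).
Integrating from C_{A0} to C_A: C_U = (0.320/0.271)·ln[(0.320+0.271·5.70)/(0.320+0.271·1.53)] = 1.181·ln(1.865/0.7355) = 1.098 mol/L.
Then C_D = (C_{A0}−C_A) − C_U = 4.167 − 1.098 = 3.068 mol/L.

3.07 mol/L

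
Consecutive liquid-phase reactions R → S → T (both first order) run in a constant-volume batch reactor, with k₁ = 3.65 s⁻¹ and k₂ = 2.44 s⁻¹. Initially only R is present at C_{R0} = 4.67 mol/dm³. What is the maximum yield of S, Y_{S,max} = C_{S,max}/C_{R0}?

0.444

For a first-order series the maximum intermediate yield is C_{S,max}/C_{R0} = (k₁/k₂)^[k₂/(k₂−k₁)].
= (3.65/2.44)^(2.44/(2.44−3.65)) = (1.496)^(-2.017) = 0.4439.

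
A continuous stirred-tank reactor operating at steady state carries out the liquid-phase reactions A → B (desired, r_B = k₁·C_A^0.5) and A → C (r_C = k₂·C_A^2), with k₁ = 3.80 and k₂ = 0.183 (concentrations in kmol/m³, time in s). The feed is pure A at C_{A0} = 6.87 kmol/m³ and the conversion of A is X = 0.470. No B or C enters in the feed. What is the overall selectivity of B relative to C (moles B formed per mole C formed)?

Exit C_A = C_{A0}(1−X) = 6.87×0.530 = 3.641 kmol/m³.
Rates in a CSTR are evaluated at the outlet concentration: r_B = 3.80×3.641^0.5 = 7.251, r_C = 0.183×3.641^2 = 2.426.
Overall selectivity = C_B/C_C = r_Bτ/(r_Cτ) = r_B/r_C = 2.99.

2.99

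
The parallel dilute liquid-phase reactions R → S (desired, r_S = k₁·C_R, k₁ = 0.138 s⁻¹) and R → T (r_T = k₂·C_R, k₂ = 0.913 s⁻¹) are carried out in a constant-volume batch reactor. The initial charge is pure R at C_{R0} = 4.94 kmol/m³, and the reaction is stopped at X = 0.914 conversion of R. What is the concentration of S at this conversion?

C_R = C_{R0}(1−X) = 0.4248 kmol/m³.
Both paths are first order in R, so the instantaneous fraction to S is constant: dC_S/d(−C_R) = k₁/(k₁+k₂) = 0.1313.
C_S = 0.1313·(C_{R0}−C_R) = 0.1313×4.515 = 0.593 kmol/m³.

0.593 kmol/m³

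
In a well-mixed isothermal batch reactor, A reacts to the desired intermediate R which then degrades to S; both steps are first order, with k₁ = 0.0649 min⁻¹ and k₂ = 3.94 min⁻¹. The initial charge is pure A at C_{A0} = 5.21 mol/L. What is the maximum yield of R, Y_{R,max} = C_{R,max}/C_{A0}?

At the optimum, C_{R,max}/C_{A0} = (k₁/k₂)^[k₂/(k₂−k₁)].
= (0.0649/3.94)^(3.94/(3.94−0.0649)) = (0.01647)^(1.017) = 0.01538.

0.0154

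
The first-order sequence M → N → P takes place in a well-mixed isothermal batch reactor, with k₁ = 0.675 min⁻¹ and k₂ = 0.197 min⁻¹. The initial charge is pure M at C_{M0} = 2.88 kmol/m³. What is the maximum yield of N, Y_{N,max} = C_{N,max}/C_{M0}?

0.602

Evaluating C_N at t_opt = ln(k₂/k₁)/(k₂−k₁) gives C_{N,max}/C_{M0} = (k₁/k₂)^[k₂/(k₂−k₁)].
= (0.675/0.197)^(0.197/(0.197−0.675)) = (3.426)^(-0.4121) = 0.6020.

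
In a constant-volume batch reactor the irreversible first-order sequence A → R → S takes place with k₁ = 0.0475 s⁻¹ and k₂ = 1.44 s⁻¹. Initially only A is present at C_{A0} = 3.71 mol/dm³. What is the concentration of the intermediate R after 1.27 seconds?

0.0988 mol/dm³

Solving the coupled first-order balances gives C_R(t) = [k₁/(k₂−k₁)]·C_{A0}·(e^(−k₁t) − e^(−k₂t)).
e^(−k₁t) = e^(−0.0475×1.27) = e^(−0.06033) = 0.9415; e^(−k₂t) = e^(−1.829) = 0.1606.
C_R = 0.0475×3.71/(1.44−0.0475) × (0.9415−0.1606) = 0.1266×0.7809 = 0.09882 mol/dm³.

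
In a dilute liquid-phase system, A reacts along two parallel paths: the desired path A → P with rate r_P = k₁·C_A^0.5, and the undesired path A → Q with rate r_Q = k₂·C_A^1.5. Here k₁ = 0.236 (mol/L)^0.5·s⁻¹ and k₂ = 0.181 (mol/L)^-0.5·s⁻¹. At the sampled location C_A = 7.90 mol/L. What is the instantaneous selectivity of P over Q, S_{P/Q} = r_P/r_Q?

S_{P/Q} = r_P/r_Q = (k₁·C_A^0.5)/(k₂·C_A^1.5) = (k₁/k₂)·C_A⁻¹.
= (0.236×7.900^0.5) / (0.181×7.900^1.5) = 0.6633/4.019 = 0.165.

0.165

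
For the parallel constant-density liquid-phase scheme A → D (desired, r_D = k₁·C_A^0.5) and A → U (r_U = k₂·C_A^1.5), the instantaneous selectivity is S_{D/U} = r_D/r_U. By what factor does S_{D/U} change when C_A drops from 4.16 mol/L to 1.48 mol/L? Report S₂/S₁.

S_{D/U} = (k₁/k₂)·C_A⁻¹, so S₂/S₁ = (C_{A,2}/C_{A,1})⁻¹.
= 4.16/1.48 = 2.81.

2.81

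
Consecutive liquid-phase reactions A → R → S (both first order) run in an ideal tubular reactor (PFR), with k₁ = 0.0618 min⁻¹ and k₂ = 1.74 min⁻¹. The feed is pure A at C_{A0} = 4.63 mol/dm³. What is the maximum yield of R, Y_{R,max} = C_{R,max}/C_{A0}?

0.0314

For a first-order series the maximum intermediate yield is C_{R,max}/C_{A0} = (k₁/k₂)^[k₂/(k₂−k₁)].
= (0.0618/1.74)^(1.74/(1.74−0.0618)) = (0.03552)^(1.037) = 0.03141.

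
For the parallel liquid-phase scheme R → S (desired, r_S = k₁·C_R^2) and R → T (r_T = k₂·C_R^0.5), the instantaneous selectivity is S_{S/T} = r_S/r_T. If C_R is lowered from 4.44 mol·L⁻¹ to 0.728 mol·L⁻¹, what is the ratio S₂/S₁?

S_{S/T} = (k₁/k₂)·C_R^1.5, so S₂/S₁ = (C_{R,2}/C_{R,1})^1.5.
= (0.728/4.44)^1.5 = (0.1640)^1.5 = 0.0664.
Selectivity toward S falls as C_R falls — high-concentration operation is favoured.

0.0664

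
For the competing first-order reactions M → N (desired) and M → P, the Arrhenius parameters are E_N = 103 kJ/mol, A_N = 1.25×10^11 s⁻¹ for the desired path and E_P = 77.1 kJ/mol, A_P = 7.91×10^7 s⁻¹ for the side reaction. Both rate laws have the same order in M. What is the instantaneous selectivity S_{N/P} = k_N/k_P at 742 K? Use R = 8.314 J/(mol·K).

23.7

With equal orders, S_{N/P} = k_N/k_P = (A_N/A_P)·exp[(E_P−E_N)/(RT)].
(E_P−E_N)/(RT) = (77.1−103)×10³/(8.314×742) = -25900/6169 = -4.198.
k_N/k_P = (1.25×10^11/7.91×10^7)·exp(-4.198) = 1580 × 0.01502 = 23.7.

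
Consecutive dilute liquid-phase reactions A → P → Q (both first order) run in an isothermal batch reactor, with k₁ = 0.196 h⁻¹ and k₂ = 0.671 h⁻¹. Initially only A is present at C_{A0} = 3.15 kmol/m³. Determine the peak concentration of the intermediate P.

0.554 kmol/m³

For a first-order series the maximum intermediate yield is C_{P,max}/C_{A0} = (k₁/k₂)^[k₂/(k₂−k₁)].
= (0.196/0.671)^(0.671/(0.671−0.196)) = (0.2921)^(1.413) = 0.1758.
C_{P,max} = 0.1758×3.15 = 0.554 kmol/m³.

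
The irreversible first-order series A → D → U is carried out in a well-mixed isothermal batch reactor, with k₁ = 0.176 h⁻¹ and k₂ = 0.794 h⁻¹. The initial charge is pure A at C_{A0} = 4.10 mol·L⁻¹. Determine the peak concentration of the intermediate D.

0.592 mol·L⁻¹

At the optimum, C_{D,max}/C_{A0} = (k₁/k₂)^[k₂/(k₂−k₁)].
= (0.176/0.794)^(0.794/(0.794−0.176)) = (0.2217)^(1.285) = 0.1443.
C_{D,max} = 0.1443×4.10 = 0.592 mol·L⁻¹.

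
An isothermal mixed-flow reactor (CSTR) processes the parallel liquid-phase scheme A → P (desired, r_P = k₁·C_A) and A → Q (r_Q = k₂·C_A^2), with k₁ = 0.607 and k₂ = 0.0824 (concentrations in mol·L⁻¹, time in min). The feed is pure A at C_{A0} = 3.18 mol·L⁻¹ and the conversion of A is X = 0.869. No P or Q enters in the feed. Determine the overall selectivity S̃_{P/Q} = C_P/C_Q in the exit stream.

17.7

Exit C_A = C_{A0}(1−X) = 3.18×0.131 = 0.4166 mol·L⁻¹.
Rates in a CSTR are evaluated at the outlet concentration: r_P = 0.607×0.4166 = 0.2529, r_Q = 0.0824×0.4166^2 = 0.01430.
Overall selectivity = C_P/C_Q = r_Pτ/(r_Qτ) = r_P/r_Q = 17.7.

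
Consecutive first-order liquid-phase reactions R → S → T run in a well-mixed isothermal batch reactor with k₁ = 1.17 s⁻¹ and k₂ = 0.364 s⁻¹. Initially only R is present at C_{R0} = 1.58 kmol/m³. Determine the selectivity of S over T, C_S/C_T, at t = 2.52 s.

1.14

Solving the coupled first-order balances gives C_S(t) = [k₁/(k₂−k₁)]·C_{R0}·(e^(−k₁t) − e^(−k₂t)).
e^(−k₁t) = e^(−1.17×2.52) = e^(−2.948) = 0.05242; e^(−k₂t) = e^(−0.9173) = 0.3996.
C_S = 1.17×1.58/(0.364−1.17) × (0.05242−0.3996) = (-2.294)×(-0.3472) = 0.7963 kmol/m³.
C_R = C_{R0}e^(−k₁t) = 0.08283 kmol/m³, so C_T = C_{R0}−C_R−C_S = 0.7009 kmol/m³; C_S/C_T = 1.14.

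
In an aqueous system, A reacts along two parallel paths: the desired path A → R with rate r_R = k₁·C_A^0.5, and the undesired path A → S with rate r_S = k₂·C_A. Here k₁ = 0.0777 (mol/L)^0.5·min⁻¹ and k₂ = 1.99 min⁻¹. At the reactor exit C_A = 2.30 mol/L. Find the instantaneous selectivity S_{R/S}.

0.0257

S_{R/S} = r_R/r_S = (k₁·C_A^0.5)/(k₂·C_A) = (k₁/k₂)·C_A^-0.5.
= (0.0777×2.300^0.5) / (1.99×2.300) = 0.1178/4.577 = 0.0257.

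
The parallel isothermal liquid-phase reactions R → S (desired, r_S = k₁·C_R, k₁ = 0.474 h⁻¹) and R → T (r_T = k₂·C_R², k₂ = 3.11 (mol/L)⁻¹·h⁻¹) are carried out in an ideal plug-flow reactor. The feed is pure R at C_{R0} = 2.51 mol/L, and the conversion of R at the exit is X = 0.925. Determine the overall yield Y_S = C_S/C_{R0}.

0.125

C_R = C_{R0}(1−X) = 0.1882 mol/L.
Along a PFR/batch, dC_S/dC_R = −r_S/(r_S+r_T) = −k₁/(k₁+k₂·C_R).
Integrating from C_{R0} to C_R: C_S = (0.474/3.11)·ln[(0.474+3.11·2.51)/(0.474+3.11·0.188)] = 0.1524·ln(8.280/1.059) = 0.3134 mol/L.
Y_S = C_S/C_{R0} = 0.3134/2.51 = 0.125.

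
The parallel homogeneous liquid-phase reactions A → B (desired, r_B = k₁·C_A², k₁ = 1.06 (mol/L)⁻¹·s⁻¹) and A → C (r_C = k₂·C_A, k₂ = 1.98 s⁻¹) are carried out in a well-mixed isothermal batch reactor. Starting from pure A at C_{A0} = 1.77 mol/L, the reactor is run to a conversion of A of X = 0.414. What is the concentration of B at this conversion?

C_A = C_{A0}(1−X) = 1.037 mol/L.
Along a PFR/batch, dC_C/dC_A = −r_C/(r_B+r_C) = −k₂/(k₂+k₁·C_A).
Integrating from C_{A0} to C_A: C_C = (1.98/1.06)·ln[(1.98+1.06·1.77)/(1.98+1.06·1.04)] = 1.868·ln(3.856/3.079) = 0.4202 mol/L.
Then C_B = (C_{A0}−C_A) − C_C = 0.7328 − 0.4202 = 0.3126 mol/L.

0.313 mol/L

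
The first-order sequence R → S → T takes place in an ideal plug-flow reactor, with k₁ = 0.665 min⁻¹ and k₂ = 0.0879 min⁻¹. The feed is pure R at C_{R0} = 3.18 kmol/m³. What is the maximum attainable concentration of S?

2.34 kmol/m³

Evaluating C_S at τ_opt = ln(k₂/k₁)/(k₂−k₁) gives C_{S,max}/C_{R0} = (k₁/k₂)^[k₂/(k₂−k₁)].
= (0.665/0.0879)^(0.0879/(0.0879−0.665)) = (7.565)^(-0.1523) = 0.7348.
C_{S,max} = 0.7348×3.18 = 2.34 kmol/m³.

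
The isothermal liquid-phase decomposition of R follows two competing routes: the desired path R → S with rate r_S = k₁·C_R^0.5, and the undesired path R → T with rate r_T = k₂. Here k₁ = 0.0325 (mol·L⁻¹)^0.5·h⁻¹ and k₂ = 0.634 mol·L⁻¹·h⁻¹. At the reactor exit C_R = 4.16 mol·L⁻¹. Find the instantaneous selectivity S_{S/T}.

0.105

S_{S/T} = r_S/r_T = (k₁·C_R^0.5)/(k₂) = (k₁/k₂)·C_R^0.5.
= (0.0325×4.160^0.5) / (0.634) = 0.06629/0.6340 = 0.105.
Since the desired path is higher order in R, keeping C_R high (PFR or concentrated feed) favours S.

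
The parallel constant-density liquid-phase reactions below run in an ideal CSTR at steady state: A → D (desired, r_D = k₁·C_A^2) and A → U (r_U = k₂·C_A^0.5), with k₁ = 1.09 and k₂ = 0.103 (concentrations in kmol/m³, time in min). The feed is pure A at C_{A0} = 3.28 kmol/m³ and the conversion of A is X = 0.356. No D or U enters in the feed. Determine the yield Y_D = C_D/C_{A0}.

0.345

Exit C_A = C_{A0}(1−X) = 3.28×0.644 = 2.112 kmol/m³.
A CSTR operates uniformly at the exit composition, giving r_D = 4.863 and r_U = 0.1497 (each k·C_A^n at C_A = 2.112).
Fraction of consumed A going to D: r_D/(r_D+r_U) = 0.9701.
C_D = 0.9701·C_{A0}·X = 0.9701×3.28×0.356 = 1.13 kmol/m³; Y_D = C_D/C_{A0} = 0.345.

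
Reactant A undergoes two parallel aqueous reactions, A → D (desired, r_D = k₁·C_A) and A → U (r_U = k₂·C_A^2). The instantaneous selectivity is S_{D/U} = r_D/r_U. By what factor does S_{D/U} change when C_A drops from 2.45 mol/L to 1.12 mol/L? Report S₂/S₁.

S_{D/U} = (k₁/k₂)·C_A⁻¹, so S₂/S₁ = (C_{A,2}/C_{A,1})⁻¹.
= 2.45/1.12 = 2.19.
Selectivity toward D rises as C_A falls — low-concentration operation is favoured.

2.19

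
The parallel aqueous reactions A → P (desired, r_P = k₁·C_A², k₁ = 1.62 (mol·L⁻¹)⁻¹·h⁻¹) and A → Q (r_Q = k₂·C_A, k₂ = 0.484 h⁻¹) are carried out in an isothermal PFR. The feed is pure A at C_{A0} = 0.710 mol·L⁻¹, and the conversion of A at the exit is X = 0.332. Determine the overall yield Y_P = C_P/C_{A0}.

C_A = C_{A0}(1−X) = 0.4743 mol·L⁻¹.
Along a PFR/batch, dC_Q/dC_A = −r_Q/(r_P+r_Q) = −k₂/(k₂+k₁·C_A).
Integrating from C_{A0} to C_A: C_Q = (0.484/1.62)·ln[(0.484+1.62·0.710)/(0.484+1.62·0.474)] = 0.2988·ln(1.634/1.252) = 0.07951 mol·L⁻¹.
Then C_P = (C_{A0}−C_A) − C_Q = 0.2357 − 0.07951 = 0.1562 mol·L⁻¹.
Y_P = C_P/C_{A0} = 0.1562/0.710 = 0.220.

0.220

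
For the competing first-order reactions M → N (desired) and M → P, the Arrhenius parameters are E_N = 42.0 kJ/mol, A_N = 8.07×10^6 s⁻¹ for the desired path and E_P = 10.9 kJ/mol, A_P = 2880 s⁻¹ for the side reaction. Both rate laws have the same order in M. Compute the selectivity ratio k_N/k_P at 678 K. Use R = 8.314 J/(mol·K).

With equal orders, S_{N/P} = k_N/k_P = (A_N/A_P)·exp[(E_P−E_N)/(RT)].
(E_P−E_N)/(RT) = (10.9−42.0)×10³/(8.314×678) = -31100/5637 = -5.517.
k_N/k_P = (8.07×10^6/2880)·exp(-5.517) = 2802 × 0.004017 = 11.3.
Since E_N > E_P, raising the temperature improves selectivity toward N.

11.3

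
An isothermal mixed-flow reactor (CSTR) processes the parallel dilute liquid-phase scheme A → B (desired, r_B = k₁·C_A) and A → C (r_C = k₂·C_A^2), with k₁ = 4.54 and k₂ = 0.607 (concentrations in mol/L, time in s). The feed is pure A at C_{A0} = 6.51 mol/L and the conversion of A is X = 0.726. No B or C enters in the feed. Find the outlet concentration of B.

3.82 mol/L

Exit C_A = C_{A0}(1−X) = 6.51×0.274 = 1.784 mol/L.
In a CSTR the entire volume is at exit conditions, so r_B = 4.54×1.784 = 8.098 and r_C = 0.607×1.784^2 = 1.931.
Fraction of consumed A going to B: r_B/(r_B+r_C) = 0.8074.
C_B = 0.8074·C_{A0}·X = 0.8074×6.51×0.726 = 3.82 mol/L.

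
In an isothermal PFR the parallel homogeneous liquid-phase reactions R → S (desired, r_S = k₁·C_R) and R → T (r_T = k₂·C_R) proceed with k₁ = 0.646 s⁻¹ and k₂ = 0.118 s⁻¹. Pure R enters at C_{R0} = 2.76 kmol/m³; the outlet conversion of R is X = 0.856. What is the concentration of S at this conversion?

C_R = C_{R0}(1−X) = 0.3974 kmol/m³.
Both paths are first order in R, so the instantaneous fraction to S is constant: dC_S/d(−C_R) = k₁/(k₁+k₂) = 0.8455.
C_S = 0.8455·(C_{R0}−C_R) = 0.8455×2.363 = 2.00 kmol/m³.

2.00 kmol/m³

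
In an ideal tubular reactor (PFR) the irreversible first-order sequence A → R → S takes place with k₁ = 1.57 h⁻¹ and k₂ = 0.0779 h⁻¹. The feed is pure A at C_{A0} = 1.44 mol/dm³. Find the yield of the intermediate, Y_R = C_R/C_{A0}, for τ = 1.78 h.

0.852

For first-order series with pure A initially, C_R(τ) = k₁C_{A0}/(k₂−k₁)·(e^(−k₁τ) − e^(−k₂τ)).
e^(−k₁τ) = e^(−1.57×1.78) = e^(−2.795) = 0.06114; e^(−k₂τ) = e^(−0.1387) = 0.8705.
C_R = 1.57×1.44/(0.0779−1.57) × (0.06114−0.8705) = (-1.515)×(-0.8094) = 1.226 mol/dm³.
Y_R = C_R/C_{A0} = 1.226/1.44 = 0.852.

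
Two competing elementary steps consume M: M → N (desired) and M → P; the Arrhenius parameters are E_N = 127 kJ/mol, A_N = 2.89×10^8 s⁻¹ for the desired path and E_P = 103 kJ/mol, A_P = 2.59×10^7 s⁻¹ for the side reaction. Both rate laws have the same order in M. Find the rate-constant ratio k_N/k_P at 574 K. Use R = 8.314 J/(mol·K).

0.0730

Since both paths have the same order in M, the concentration cancels and S_{N/P} = k_N/k_P = (A_N/A_P)·exp[(E_P−E_N)/(RT)].
(E_P−E_N)/(RT) = (103−127)×10³/(8.314×574) = -24000/4772 = -5.029.
k_N/k_P = (2.89×10^8/2.59×10^7)·exp(-5.029) = 11.16 × 0.006545 = 0.0730.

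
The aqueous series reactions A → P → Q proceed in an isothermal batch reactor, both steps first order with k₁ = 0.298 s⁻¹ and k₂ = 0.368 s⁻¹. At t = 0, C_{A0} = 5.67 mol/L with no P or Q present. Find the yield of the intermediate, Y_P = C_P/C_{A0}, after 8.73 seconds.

0.144

The intermediate concentration in a first-order A→B→C sequence is C_P = k₁C_{A0}(e^(−k₁t) − e^(−k₂t))/(k₂−k₁).
e^(−k₁t) = e^(−0.298×8.73) = e^(−2.602) = 0.07416; e^(−k₂t) = e^(−3.213) = 0.04025.
C_P = 0.298×5.67/(0.368−0.298) × (0.07416−0.04025) = 24.14×0.03391 = 0.8185 mol/L.
Y_P = C_P/C_{A0} = 0.8185/5.67 = 0.144.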